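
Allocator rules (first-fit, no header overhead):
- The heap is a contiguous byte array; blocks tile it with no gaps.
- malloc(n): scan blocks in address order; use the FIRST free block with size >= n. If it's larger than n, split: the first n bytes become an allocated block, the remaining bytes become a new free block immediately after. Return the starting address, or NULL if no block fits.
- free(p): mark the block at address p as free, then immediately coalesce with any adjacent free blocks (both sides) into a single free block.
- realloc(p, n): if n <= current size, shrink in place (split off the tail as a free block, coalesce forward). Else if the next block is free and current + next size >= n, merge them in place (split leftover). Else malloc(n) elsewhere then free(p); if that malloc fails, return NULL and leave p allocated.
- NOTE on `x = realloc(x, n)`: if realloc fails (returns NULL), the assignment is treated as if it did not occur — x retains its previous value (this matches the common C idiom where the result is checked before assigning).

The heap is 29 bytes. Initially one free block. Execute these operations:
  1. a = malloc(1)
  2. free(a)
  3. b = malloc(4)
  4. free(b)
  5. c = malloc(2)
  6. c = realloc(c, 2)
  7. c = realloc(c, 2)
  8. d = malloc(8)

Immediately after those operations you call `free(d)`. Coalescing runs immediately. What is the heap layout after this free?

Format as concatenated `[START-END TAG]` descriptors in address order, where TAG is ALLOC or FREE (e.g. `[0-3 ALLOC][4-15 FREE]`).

Answer: [0-1 ALLOC][2-28 FREE]

Derivation:
Op 1: a = malloc(1) -> a = 0; heap: [0-0 ALLOC][1-28 FREE]
Op 2: free(a) -> (freed a); heap: [0-28 FREE]
Op 3: b = malloc(4) -> b = 0; heap: [0-3 ALLOC][4-28 FREE]
Op 4: free(b) -> (freed b); heap: [0-28 FREE]
Op 5: c = malloc(2) -> c = 0; heap: [0-1 ALLOC][2-28 FREE]
Op 6: c = realloc(c, 2) -> c = 0; heap: [0-1 ALLOC][2-28 FREE]
Op 7: c = realloc(c, 2) -> c = 0; heap: [0-1 ALLOC][2-28 FREE]
Op 8: d = malloc(8) -> d = 2; heap: [0-1 ALLOC][2-9 ALLOC][10-28 FREE]
free(d): d = 2 -> block [2-9 ALLOC]; mark free, coalesce with adjacent free neighbors -> [0-1 ALLOC][2-28 FREE]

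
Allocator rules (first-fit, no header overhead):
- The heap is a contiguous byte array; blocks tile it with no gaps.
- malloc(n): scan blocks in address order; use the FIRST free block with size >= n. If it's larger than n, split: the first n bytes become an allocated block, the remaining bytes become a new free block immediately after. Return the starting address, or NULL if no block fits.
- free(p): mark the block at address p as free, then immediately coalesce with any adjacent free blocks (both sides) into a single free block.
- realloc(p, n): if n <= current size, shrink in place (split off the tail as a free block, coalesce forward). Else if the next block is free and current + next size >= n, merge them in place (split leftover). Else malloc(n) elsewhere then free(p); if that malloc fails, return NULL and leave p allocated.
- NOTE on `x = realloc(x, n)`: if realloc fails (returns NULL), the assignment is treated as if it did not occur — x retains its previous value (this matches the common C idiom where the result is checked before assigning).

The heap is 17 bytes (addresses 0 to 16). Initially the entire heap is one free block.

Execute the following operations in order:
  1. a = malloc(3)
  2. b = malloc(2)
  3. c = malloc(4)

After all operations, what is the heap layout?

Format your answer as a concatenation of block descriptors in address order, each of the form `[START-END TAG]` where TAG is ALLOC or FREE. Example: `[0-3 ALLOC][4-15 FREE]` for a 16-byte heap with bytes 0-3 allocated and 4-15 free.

Op 1: a = malloc(3) -> a = 0; heap: [0-2 ALLOC][3-16 FREE]
Op 2: b = malloc(2) -> b = 3; heap: [0-2 ALLOC][3-4 ALLOC][5-16 FREE]
Op 3: c = malloc(4) -> c = 5; heap: [0-2 ALLOC][3-4 ALLOC][5-8 ALLOC][9-16 FREE]

Answer: [0-2 ALLOC][3-4 ALLOC][5-8 ALLOC][9-16 FREE]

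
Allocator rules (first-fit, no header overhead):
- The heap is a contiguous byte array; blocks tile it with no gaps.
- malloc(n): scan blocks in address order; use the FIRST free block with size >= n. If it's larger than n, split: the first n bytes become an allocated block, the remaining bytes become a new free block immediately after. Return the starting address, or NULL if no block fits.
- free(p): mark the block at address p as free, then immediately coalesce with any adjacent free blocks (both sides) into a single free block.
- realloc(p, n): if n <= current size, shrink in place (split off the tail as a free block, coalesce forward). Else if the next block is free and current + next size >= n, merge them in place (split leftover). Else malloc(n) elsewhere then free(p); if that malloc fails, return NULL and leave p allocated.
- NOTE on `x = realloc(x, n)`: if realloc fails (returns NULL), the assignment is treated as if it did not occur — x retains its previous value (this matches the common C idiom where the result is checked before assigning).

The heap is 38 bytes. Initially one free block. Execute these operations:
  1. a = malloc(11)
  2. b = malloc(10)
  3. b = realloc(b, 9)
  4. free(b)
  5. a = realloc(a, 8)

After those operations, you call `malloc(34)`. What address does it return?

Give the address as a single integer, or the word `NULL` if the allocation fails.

Op 1: a = malloc(11) -> a = 0; heap: [0-10 ALLOC][11-37 FREE]
Op 2: b = malloc(10) -> b = 11; heap: [0-10 ALLOC][11-20 ALLOC][21-37 FREE]
Op 3: b = realloc(b, 9) -> b = 11; heap: [0-10 ALLOC][11-19 ALLOC][20-37 FREE]
Op 4: free(b) -> (freed b); heap: [0-10 ALLOC][11-37 FREE]
Op 5: a = realloc(a, 8) -> a = 0; heap: [0-7 ALLOC][8-37 FREE]
malloc(34): first-fit scan over [0-7 ALLOC][8-37 FREE] -> NULL

Answer: NULL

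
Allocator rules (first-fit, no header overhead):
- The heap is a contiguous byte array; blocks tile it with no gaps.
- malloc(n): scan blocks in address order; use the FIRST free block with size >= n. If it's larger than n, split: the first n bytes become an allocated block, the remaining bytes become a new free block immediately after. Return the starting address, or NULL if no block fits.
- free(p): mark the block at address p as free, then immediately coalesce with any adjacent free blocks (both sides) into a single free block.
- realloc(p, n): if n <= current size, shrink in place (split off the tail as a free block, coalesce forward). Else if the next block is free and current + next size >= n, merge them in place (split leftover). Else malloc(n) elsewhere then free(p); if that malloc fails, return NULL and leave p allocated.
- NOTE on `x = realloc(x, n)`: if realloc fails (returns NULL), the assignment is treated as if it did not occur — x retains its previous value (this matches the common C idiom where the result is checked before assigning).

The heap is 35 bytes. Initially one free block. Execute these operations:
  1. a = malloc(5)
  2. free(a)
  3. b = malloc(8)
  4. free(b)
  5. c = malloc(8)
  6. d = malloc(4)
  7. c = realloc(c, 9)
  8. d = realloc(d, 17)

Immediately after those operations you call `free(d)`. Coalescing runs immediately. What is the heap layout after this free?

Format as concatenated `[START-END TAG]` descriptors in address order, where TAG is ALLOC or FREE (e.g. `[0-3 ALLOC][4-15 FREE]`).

Op 1: a = malloc(5) -> a = 0; heap: [0-4 ALLOC][5-34 FREE]
Op 2: free(a) -> (freed a); heap: [0-34 FREE]
Op 3: b = malloc(8) -> b = 0; heap: [0-7 ALLOC][8-34 FREE]
Op 4: free(b) -> (freed b); heap: [0-34 FREE]
Op 5: c = malloc(8) -> c = 0; heap: [0-7 ALLOC][8-34 FREE]
Op 6: d = malloc(4) -> d = 8; heap: [0-7 ALLOC][8-11 ALLOC][12-34 FREE]
Op 7: c = realloc(c, 9) -> c = 12; heap: [0-7 FREE][8-11 ALLOC][12-20 ALLOC][21-34 FREE]
Op 8: d = realloc(d, 17) -> NULL (d unchanged); heap: [0-7 FREE][8-11 ALLOC][12-20 ALLOC][21-34 FREE]
free(d): d = 8 -> block [8-11 ALLOC]; mark free, coalesce with adjacent free neighbors -> [0-11 FREE][12-20 ALLOC][21-34 FREE]

Answer: [0-11 FREE][12-20 ALLOC][21-34 FREE]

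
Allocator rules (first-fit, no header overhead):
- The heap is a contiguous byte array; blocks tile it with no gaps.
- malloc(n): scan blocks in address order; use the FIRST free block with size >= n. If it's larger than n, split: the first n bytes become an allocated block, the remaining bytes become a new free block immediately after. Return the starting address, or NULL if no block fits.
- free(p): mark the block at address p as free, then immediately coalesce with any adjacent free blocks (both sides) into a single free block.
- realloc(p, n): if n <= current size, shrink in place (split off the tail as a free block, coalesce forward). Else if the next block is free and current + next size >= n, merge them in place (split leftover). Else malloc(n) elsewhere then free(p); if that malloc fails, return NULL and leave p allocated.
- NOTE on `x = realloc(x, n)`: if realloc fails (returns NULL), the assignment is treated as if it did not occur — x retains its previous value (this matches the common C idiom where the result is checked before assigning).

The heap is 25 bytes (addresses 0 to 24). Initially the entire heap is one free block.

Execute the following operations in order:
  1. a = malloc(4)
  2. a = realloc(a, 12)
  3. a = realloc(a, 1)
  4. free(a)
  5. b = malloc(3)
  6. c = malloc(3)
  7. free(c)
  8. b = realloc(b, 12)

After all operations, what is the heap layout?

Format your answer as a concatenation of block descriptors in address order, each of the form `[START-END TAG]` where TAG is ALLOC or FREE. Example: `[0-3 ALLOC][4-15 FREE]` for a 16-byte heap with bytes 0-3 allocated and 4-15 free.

Answer: [0-11 ALLOC][12-24 FREE]

Derivation:
Op 1: a = malloc(4) -> a = 0; heap: [0-3 ALLOC][4-24 FREE]
Op 2: a = realloc(a, 12) -> a = 0; heap: [0-11 ALLOC][12-24 FREE]
Op 3: a = realloc(a, 1) -> a = 0; heap: [0-0 ALLOC][1-24 FREE]
Op 4: free(a) -> (freed a); heap: [0-24 FREE]
Op 5: b = malloc(3) -> b = 0; heap: [0-2 ALLOC][3-24 FREE]
Op 6: c = malloc(3) -> c = 3; heap: [0-2 ALLOC][3-5 ALLOC][6-24 FREE]
Op 7: free(c) -> (freed c); heap: [0-2 ALLOC][3-24 FREE]
Op 8: b = realloc(b, 12) -> b = 0; heap: [0-11 ALLOC][12-24 FREE]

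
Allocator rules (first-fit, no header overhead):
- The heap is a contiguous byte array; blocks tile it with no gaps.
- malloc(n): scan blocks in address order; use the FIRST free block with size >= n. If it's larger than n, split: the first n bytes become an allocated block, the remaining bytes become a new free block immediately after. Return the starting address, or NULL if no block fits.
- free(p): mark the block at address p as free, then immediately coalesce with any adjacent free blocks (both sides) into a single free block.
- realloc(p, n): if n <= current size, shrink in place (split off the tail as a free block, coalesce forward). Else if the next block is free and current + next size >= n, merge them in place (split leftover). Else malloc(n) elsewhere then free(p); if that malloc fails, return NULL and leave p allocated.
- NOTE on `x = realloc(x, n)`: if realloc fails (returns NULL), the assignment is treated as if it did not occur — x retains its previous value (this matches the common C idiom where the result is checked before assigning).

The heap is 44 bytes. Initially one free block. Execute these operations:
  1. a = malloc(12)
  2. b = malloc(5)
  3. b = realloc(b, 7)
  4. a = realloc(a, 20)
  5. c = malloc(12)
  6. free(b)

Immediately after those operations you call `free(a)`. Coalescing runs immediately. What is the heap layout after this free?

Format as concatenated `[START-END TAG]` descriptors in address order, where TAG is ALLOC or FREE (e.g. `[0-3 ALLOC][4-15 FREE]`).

Op 1: a = malloc(12) -> a = 0; heap: [0-11 ALLOC][12-43 FREE]
Op 2: b = malloc(5) -> b = 12; heap: [0-11 ALLOC][12-16 ALLOC][17-43 FREE]
Op 3: b = realloc(b, 7) -> b = 12; heap: [0-11 ALLOC][12-18 ALLOC][19-43 FREE]
Op 4: a = realloc(a, 20) -> a = 19; heap: [0-11 FREE][12-18 ALLOC][19-38 ALLOC][39-43 FREE]
Op 5: c = malloc(12) -> c = 0; heap: [0-11 ALLOC][12-18 ALLOC][19-38 ALLOC][39-43 FREE]
Op 6: free(b) -> (freed b); heap: [0-11 ALLOC][12-18 FREE][19-38 ALLOC][39-43 FREE]
free(a): a = 19 -> block [19-38 ALLOC]; mark free, coalesce with adjacent free neighbors -> [0-11 ALLOC][12-43 FREE]

Answer: [0-11 ALLOC][12-43 FREE]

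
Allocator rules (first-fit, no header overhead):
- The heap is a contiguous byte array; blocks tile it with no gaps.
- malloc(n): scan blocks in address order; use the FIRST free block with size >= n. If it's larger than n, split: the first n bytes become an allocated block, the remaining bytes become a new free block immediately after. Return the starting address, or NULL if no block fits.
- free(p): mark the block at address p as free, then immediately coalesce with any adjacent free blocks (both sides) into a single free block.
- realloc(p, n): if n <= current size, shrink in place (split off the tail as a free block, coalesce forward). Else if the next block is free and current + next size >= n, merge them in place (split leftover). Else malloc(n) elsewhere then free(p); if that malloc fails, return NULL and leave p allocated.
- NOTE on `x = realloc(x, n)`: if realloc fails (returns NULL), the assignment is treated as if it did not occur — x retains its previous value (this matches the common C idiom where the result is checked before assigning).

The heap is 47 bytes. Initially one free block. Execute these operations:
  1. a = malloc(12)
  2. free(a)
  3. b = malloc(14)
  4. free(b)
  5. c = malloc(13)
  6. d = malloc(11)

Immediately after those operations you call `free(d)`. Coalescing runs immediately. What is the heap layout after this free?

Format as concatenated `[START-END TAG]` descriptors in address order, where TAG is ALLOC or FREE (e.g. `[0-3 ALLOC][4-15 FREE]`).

Answer: [0-12 ALLOC][13-46 FREE]

Derivation:
Op 1: a = malloc(12) -> a = 0; heap: [0-11 ALLOC][12-46 FREE]
Op 2: free(a) -> (freed a); heap: [0-46 FREE]
Op 3: b = malloc(14) -> b = 0; heap: [0-13 ALLOC][14-46 FREE]
Op 4: free(b) -> (freed b); heap: [0-46 FREE]
Op 5: c = malloc(13) -> c = 0; heap: [0-12 ALLOC][13-46 FREE]
Op 6: d = malloc(11) -> d = 13; heap: [0-12 ALLOC][13-23 ALLOC][24-46 FREE]
free(d): d = 13 -> block [13-23 ALLOC]; mark free, coalesce with adjacent free neighbors -> [0-12 ALLOC][13-46 FREE]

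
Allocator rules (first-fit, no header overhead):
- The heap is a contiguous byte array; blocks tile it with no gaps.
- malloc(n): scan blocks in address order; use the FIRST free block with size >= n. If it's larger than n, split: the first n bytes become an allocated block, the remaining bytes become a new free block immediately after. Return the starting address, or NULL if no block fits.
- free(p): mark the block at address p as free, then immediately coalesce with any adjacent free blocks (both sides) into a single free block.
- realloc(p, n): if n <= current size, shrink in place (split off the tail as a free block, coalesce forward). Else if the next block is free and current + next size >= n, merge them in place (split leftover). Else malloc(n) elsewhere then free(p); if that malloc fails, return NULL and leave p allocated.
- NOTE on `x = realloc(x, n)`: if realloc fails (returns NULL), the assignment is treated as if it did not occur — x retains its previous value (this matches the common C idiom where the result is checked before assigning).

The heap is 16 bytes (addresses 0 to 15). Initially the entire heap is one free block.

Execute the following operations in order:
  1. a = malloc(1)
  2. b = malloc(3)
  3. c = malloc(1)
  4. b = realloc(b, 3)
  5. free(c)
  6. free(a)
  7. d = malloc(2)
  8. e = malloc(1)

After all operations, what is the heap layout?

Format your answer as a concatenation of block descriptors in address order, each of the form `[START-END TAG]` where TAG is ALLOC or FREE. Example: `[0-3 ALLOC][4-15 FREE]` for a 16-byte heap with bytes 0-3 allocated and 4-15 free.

Op 1: a = malloc(1) -> a = 0; heap: [0-0 ALLOC][1-15 FREE]
Op 2: b = malloc(3) -> b = 1; heap: [0-0 ALLOC][1-3 ALLOC][4-15 FREE]
Op 3: c = malloc(1) -> c = 4; heap: [0-0 ALLOC][1-3 ALLOC][4-4 ALLOC][5-15 FREE]
Op 4: b = realloc(b, 3) -> b = 1; heap: [0-0 ALLOC][1-3 ALLOC][4-4 ALLOC][5-15 FREE]
Op 5: free(c) -> (freed c); heap: [0-0 ALLOC][1-3 ALLOC][4-15 FREE]
Op 6: free(a) -> (freed a); heap: [0-0 FREE][1-3 ALLOC][4-15 FREE]
Op 7: d = malloc(2) -> d = 4; heap: [0-0 FREE][1-3 ALLOC][4-5 ALLOC][6-15 FREE]
Op 8: e = malloc(1) -> e = 0; heap: [0-0 ALLOC][1-3 ALLOC][4-5 ALLOC][6-15 FREE]

Answer: [0-0 ALLOC][1-3 ALLOC][4-5 ALLOC][6-15 FREE]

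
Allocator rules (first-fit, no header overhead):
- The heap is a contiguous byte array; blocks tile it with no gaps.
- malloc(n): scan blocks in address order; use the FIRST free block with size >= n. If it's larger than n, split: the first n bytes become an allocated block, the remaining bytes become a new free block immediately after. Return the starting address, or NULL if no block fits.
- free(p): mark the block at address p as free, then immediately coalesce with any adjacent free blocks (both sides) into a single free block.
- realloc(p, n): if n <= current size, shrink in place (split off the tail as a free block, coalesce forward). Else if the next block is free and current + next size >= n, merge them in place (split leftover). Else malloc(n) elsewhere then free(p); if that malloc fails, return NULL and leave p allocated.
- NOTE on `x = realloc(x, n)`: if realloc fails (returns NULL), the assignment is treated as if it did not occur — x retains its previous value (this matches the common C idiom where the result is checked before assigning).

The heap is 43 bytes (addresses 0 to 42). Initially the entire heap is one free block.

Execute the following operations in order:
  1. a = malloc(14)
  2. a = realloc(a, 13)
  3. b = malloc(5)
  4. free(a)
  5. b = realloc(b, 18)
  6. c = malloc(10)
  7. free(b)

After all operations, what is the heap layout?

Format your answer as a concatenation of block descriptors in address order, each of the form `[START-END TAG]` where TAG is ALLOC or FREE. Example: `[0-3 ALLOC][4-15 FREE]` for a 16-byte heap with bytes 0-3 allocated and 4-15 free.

Op 1: a = malloc(14) -> a = 0; heap: [0-13 ALLOC][14-42 FREE]
Op 2: a = realloc(a, 13) -> a = 0; heap: [0-12 ALLOC][13-42 FREE]
Op 3: b = malloc(5) -> b = 13; heap: [0-12 ALLOC][13-17 ALLOC][18-42 FREE]
Op 4: free(a) -> (freed a); heap: [0-12 FREE][13-17 ALLOC][18-42 FREE]
Op 5: b = realloc(b, 18) -> b = 13; heap: [0-12 FREE][13-30 ALLOC][31-42 FREE]
Op 6: c = malloc(10) -> c = 0; heap: [0-9 ALLOC][10-12 FREE][13-30 ALLOC][31-42 FREE]
Op 7: free(b) -> (freed b); heap: [0-9 ALLOC][10-42 FREE]

Answer: [0-9 ALLOC][10-42 FREE]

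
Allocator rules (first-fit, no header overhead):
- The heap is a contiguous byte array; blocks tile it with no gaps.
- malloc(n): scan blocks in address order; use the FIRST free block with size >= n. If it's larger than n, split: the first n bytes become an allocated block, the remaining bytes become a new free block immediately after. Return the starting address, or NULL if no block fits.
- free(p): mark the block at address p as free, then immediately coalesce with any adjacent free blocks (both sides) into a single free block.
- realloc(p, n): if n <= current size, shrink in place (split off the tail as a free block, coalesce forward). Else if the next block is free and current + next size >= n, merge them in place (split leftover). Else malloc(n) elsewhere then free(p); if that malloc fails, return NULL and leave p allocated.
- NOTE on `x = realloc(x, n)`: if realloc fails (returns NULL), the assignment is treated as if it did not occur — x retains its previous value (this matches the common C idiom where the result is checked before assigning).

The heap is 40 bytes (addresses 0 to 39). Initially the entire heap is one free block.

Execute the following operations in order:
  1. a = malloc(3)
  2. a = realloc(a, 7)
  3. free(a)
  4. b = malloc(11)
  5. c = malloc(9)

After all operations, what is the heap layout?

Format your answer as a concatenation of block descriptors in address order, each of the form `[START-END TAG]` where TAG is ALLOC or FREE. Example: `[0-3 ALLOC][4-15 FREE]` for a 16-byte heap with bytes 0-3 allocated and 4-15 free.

Answer: [0-10 ALLOC][11-19 ALLOC][20-39 FREE]

Derivation:
Op 1: a = malloc(3) -> a = 0; heap: [0-2 ALLOC][3-39 FREE]
Op 2: a = realloc(a, 7) -> a = 0; heap: [0-6 ALLOC][7-39 FREE]
Op 3: free(a) -> (freed a); heap: [0-39 FREE]
Op 4: b = malloc(11) -> b = 0; heap: [0-10 ALLOC][11-39 FREE]
Op 5: c = malloc(9) -> c = 11; heap: [0-10 ALLOC][11-19 ALLOC][20-39 FREE]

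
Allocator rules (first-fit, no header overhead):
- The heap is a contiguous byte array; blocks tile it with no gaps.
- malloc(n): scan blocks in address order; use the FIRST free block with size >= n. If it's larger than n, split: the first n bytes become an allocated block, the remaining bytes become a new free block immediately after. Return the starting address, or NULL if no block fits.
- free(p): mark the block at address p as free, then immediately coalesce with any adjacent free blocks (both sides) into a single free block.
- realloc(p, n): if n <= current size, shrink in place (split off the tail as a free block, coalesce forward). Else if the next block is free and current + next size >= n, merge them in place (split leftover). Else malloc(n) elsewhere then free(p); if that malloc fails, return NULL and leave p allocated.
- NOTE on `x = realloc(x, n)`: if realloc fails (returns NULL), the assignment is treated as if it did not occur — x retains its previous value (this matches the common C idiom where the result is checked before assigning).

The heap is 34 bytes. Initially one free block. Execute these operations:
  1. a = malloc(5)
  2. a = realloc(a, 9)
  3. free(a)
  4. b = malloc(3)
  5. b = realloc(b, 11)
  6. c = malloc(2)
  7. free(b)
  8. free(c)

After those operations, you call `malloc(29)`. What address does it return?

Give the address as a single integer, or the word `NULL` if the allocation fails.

Op 1: a = malloc(5) -> a = 0; heap: [0-4 ALLOC][5-33 FREE]
Op 2: a = realloc(a, 9) -> a = 0; heap: [0-8 ALLOC][9-33 FREE]
Op 3: free(a) -> (freed a); heap: [0-33 FREE]
Op 4: b = malloc(3) -> b = 0; heap: [0-2 ALLOC][3-33 FREE]
Op 5: b = realloc(b, 11) -> b = 0; heap: [0-10 ALLOC][11-33 FREE]
Op 6: c = malloc(2) -> c = 11; heap: [0-10 ALLOC][11-12 ALLOC][13-33 FREE]
Op 7: free(b) -> (freed b); heap: [0-10 FREE][11-12 ALLOC][13-33 FREE]
Op 8: free(c) -> (freed c); heap: [0-33 FREE]
malloc(29): first-fit scan over [0-33 FREE] -> 0

Answer: 0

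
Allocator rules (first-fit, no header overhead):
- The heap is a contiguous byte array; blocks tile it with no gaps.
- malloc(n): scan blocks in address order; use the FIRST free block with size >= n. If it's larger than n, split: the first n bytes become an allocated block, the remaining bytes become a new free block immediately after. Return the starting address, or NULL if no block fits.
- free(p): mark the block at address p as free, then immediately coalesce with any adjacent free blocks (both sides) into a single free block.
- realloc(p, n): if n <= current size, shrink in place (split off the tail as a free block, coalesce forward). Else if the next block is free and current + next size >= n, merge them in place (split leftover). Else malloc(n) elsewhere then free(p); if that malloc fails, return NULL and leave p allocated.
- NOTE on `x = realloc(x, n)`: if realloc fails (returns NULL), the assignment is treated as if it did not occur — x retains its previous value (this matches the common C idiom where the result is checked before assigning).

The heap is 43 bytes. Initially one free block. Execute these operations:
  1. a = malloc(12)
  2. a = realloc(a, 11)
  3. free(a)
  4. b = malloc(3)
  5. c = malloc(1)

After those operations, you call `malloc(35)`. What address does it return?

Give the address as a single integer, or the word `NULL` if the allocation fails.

Answer: 4

Derivation:
Op 1: a = malloc(12) -> a = 0; heap: [0-11 ALLOC][12-42 FREE]
Op 2: a = realloc(a, 11) -> a = 0; heap: [0-10 ALLOC][11-42 FREE]
Op 3: free(a) -> (freed a); heap: [0-42 FREE]
Op 4: b = malloc(3) -> b = 0; heap: [0-2 ALLOC][3-42 FREE]
Op 5: c = malloc(1) -> c = 3; heap: [0-2 ALLOC][3-3 ALLOC][4-42 FREE]
malloc(35): first-fit scan over [0-2 ALLOC][3-3 ALLOC][4-42 FREE] -> 4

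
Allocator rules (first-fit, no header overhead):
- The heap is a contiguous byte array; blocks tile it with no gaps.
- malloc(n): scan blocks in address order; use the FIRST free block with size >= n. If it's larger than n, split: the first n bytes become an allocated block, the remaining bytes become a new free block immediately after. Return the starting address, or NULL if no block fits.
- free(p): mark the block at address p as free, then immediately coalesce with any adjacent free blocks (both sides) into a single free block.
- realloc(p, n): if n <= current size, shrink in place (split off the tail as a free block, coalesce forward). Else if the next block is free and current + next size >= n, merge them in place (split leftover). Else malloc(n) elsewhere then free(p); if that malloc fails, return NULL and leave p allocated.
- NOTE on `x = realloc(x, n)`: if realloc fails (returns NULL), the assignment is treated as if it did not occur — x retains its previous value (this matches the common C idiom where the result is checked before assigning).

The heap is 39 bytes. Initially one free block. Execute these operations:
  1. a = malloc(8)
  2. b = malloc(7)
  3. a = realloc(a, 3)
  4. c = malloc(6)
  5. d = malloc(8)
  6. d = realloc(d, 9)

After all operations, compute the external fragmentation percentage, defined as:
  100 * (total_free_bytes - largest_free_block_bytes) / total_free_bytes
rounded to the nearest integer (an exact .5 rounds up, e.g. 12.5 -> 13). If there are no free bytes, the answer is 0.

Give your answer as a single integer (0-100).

Answer: 36

Derivation:
Op 1: a = malloc(8) -> a = 0; heap: [0-7 ALLOC][8-38 FREE]
Op 2: b = malloc(7) -> b = 8; heap: [0-7 ALLOC][8-14 ALLOC][15-38 FREE]
Op 3: a = realloc(a, 3) -> a = 0; heap: [0-2 ALLOC][3-7 FREE][8-14 ALLOC][15-38 FREE]
Op 4: c = malloc(6) -> c = 15; heap: [0-2 ALLOC][3-7 FREE][8-14 ALLOC][15-20 ALLOC][21-38 FREE]
Op 5: d = malloc(8) -> d = 21; heap: [0-2 ALLOC][3-7 FREE][8-14 ALLOC][15-20 ALLOC][21-28 ALLOC][29-38 FREE]
Op 6: d = realloc(d, 9) -> d = 21; heap: [0-2 ALLOC][3-7 FREE][8-14 ALLOC][15-20 ALLOC][21-29 ALLOC][30-38 FREE]
Free blocks: [5 9] total_free=14 largest=9 -> 100*(14-9)/14 = 500/14 ≈ 35.714 -> rounds to 36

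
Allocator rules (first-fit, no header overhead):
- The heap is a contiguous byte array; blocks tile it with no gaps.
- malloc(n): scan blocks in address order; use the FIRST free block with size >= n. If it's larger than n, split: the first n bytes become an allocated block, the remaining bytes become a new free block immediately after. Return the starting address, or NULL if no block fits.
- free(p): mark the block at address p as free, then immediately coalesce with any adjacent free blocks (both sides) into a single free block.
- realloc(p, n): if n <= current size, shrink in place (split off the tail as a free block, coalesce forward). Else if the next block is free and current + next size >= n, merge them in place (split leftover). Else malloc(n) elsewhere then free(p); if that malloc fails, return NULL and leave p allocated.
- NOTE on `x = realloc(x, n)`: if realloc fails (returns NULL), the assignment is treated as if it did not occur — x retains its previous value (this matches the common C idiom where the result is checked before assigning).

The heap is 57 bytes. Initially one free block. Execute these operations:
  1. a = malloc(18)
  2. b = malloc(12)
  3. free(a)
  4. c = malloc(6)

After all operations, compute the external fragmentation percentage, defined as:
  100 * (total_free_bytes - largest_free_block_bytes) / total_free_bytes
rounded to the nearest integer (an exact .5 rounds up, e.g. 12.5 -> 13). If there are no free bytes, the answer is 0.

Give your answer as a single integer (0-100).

Answer: 31

Derivation:
Op 1: a = malloc(18) -> a = 0; heap: [0-17 ALLOC][18-56 FREE]
Op 2: b = malloc(12) -> b = 18; heap: [0-17 ALLOC][18-29 ALLOC][30-56 FREE]
Op 3: free(a) -> (freed a); heap: [0-17 FREE][18-29 ALLOC][30-56 FREE]
Op 4: c = malloc(6) -> c = 0; heap: [0-5 ALLOC][6-17 FREE][18-29 ALLOC][30-56 FREE]
Free blocks: [12 27] total_free=39 largest=27 -> 100*(39-27)/39 = 1200/39 ≈ 30.769 -> rounds to 31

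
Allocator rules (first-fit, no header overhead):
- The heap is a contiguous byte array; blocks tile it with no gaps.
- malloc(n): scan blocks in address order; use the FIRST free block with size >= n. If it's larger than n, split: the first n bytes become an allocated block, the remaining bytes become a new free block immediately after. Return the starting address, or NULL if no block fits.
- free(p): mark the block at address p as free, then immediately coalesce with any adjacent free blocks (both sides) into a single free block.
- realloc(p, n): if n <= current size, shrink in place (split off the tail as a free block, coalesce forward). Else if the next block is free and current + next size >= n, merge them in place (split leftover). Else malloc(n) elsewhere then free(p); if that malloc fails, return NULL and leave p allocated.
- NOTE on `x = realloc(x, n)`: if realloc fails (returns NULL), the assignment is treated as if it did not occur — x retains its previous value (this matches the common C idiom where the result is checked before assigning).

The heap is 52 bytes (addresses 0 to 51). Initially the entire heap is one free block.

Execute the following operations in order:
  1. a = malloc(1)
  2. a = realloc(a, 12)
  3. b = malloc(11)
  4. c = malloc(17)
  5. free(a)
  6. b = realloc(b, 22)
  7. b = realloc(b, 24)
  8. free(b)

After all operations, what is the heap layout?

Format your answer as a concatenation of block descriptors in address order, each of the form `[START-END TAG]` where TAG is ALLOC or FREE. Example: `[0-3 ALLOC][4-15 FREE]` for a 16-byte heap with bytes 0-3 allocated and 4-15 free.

Answer: [0-22 FREE][23-39 ALLOC][40-51 FREE]

Derivation:
Op 1: a = malloc(1) -> a = 0; heap: [0-0 ALLOC][1-51 FREE]
Op 2: a = realloc(a, 12) -> a = 0; heap: [0-11 ALLOC][12-51 FREE]
Op 3: b = malloc(11) -> b = 12; heap: [0-11 ALLOC][12-22 ALLOC][23-51 FREE]
Op 4: c = malloc(17) -> c = 23; heap: [0-11 ALLOC][12-22 ALLOC][23-39 ALLOC][40-51 FREE]
Op 5: free(a) -> (freed a); heap: [0-11 FREE][12-22 ALLOC][23-39 ALLOC][40-51 FREE]
Op 6: b = realloc(b, 22) -> NULL (b unchanged); heap: [0-11 FREE][12-22 ALLOC][23-39 ALLOC][40-51 FREE]
Op 7: b = realloc(b, 24) -> NULL (b unchanged); heap: [0-11 FREE][12-22 ALLOC][23-39 ALLOC][40-51 FREE]
Op 8: free(b) -> (freed b); heap: [0-22 FREE][23-39 ALLOC][40-51 FREE]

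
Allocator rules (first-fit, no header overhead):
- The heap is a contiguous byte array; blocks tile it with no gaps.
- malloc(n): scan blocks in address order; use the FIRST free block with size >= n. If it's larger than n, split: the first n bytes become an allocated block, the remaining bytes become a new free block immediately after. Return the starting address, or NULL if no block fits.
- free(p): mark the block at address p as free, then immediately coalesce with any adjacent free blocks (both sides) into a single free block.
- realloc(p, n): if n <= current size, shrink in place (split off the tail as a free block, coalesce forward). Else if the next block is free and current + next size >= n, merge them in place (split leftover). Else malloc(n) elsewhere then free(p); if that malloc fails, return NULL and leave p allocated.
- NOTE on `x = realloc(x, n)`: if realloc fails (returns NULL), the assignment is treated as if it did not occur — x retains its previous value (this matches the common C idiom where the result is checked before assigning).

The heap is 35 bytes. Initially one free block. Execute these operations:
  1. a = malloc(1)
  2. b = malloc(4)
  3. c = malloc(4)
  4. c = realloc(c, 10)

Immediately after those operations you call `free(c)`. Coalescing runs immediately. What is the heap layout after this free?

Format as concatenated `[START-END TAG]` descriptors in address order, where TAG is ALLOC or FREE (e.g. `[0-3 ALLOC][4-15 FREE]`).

Op 1: a = malloc(1) -> a = 0; heap: [0-0 ALLOC][1-34 FREE]
Op 2: b = malloc(4) -> b = 1; heap: [0-0 ALLOC][1-4 ALLOC][5-34 FREE]
Op 3: c = malloc(4) -> c = 5; heap: [0-0 ALLOC][1-4 ALLOC][5-8 ALLOC][9-34 FREE]
Op 4: c = realloc(c, 10) -> c = 5; heap: [0-0 ALLOC][1-4 ALLOC][5-14 ALLOC][15-34 FREE]
free(c): c = 5 -> block [5-14 ALLOC]; mark free, coalesce with adjacent free neighbors -> [0-0 ALLOC][1-4 ALLOC][5-34 FREE]

Answer: [0-0 ALLOC][1-4 ALLOC][5-34 FREE]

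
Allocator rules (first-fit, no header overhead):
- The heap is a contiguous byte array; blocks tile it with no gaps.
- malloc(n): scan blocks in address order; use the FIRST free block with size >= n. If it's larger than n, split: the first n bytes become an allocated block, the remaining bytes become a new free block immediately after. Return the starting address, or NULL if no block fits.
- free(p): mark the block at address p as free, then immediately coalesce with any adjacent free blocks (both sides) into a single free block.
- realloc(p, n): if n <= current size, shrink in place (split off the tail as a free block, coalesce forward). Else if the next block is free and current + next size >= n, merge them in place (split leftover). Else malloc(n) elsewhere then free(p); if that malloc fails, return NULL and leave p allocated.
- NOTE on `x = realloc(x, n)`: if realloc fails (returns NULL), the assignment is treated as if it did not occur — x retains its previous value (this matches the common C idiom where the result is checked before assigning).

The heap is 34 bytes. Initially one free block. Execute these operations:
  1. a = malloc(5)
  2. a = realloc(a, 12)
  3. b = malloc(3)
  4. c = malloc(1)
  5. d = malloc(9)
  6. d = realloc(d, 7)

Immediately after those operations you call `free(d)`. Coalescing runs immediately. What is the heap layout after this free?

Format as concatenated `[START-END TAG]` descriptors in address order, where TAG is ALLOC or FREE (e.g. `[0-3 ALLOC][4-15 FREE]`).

Op 1: a = malloc(5) -> a = 0; heap: [0-4 ALLOC][5-33 FREE]
Op 2: a = realloc(a, 12) -> a = 0; heap: [0-11 ALLOC][12-33 FREE]
Op 3: b = malloc(3) -> b = 12; heap: [0-11 ALLOC][12-14 ALLOC][15-33 FREE]
Op 4: c = malloc(1) -> c = 15; heap: [0-11 ALLOC][12-14 ALLOC][15-15 ALLOC][16-33 FREE]
Op 5: d = malloc(9) -> d = 16; heap: [0-11 ALLOC][12-14 ALLOC][15-15 ALLOC][16-24 ALLOC][25-33 FREE]
Op 6: d = realloc(d, 7) -> d = 16; heap: [0-11 ALLOC][12-14 ALLOC][15-15 ALLOC][16-22 ALLOC][23-33 FREE]
free(d): d = 16 -> block [16-22 ALLOC]; mark free, coalesce with adjacent free neighbors -> [0-11 ALLOC][12-14 ALLOC][15-15 ALLOC][16-33 FREE]

Answer: [0-11 ALLOC][12-14 ALLOC][15-15 ALLOC][16-33 FREE]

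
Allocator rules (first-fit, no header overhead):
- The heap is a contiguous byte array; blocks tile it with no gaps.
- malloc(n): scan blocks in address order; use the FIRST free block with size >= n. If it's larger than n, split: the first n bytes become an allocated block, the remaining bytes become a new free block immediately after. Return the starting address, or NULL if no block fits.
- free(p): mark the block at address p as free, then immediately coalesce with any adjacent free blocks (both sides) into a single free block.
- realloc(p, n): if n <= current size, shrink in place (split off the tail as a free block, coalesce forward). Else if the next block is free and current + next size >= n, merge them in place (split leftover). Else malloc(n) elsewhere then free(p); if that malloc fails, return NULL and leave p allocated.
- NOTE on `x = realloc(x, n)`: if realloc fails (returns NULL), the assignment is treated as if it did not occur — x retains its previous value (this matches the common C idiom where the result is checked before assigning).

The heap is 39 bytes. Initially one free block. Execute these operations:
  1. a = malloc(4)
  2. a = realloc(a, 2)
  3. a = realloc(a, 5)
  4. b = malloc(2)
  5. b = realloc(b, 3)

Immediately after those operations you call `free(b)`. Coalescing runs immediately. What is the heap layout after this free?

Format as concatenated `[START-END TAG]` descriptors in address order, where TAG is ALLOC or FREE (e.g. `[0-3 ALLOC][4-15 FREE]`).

Answer: [0-4 ALLOC][5-38 FREE]

Derivation:
Op 1: a = malloc(4) -> a = 0; heap: [0-3 ALLOC][4-38 FREE]
Op 2: a = realloc(a, 2) -> a = 0; heap: [0-1 ALLOC][2-38 FREE]
Op 3: a = realloc(a, 5) -> a = 0; heap: [0-4 ALLOC][5-38 FREE]
Op 4: b = malloc(2) -> b = 5; heap: [0-4 ALLOC][5-6 ALLOC][7-38 FREE]
Op 5: b = realloc(b, 3) -> b = 5; heap: [0-4 ALLOC][5-7 ALLOC][8-38 FREE]
free(b): b = 5 -> block [5-7 ALLOC]; mark free, coalesce with adjacent free neighbors -> [0-4 ALLOC][5-38 FREE]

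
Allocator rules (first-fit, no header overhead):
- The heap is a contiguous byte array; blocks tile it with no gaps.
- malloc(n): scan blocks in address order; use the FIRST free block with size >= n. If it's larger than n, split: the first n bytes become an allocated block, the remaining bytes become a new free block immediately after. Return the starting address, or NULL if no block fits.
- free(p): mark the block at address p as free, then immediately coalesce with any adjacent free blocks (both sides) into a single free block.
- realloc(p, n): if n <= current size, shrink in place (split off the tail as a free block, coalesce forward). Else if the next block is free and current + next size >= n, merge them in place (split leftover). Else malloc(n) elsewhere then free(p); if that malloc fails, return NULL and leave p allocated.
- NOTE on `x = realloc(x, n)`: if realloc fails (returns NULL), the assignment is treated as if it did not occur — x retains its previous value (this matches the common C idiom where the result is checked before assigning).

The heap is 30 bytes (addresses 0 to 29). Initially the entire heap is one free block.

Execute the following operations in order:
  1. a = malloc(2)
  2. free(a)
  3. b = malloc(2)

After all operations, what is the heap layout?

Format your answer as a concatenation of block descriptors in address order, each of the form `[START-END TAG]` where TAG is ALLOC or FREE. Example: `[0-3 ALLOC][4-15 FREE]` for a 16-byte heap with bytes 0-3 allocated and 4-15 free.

Answer: [0-1 ALLOC][2-29 FREE]

Derivation:
Op 1: a = malloc(2) -> a = 0; heap: [0-1 ALLOC][2-29 FREE]
Op 2: free(a) -> (freed a); heap: [0-29 FREE]
Op 3: b = malloc(2) -> b = 0; heap: [0-1 ALLOC][2-29 FREE]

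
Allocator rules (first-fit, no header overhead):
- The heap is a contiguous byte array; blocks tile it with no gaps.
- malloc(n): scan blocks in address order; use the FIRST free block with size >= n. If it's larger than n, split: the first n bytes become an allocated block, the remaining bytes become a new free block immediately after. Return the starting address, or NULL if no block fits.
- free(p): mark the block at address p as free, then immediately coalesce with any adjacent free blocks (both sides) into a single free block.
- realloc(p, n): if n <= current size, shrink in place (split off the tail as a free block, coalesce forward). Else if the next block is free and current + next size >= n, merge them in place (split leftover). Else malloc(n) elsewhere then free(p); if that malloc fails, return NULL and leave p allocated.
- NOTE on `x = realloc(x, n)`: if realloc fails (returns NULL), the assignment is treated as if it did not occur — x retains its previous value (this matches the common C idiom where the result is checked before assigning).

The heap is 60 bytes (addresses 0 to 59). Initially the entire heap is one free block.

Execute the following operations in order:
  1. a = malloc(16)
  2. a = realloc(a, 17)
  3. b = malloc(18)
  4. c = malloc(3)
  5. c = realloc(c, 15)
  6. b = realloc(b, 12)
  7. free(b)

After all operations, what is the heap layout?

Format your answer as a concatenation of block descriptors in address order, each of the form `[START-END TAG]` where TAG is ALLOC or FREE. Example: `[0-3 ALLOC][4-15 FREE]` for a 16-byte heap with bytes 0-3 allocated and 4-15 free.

Op 1: a = malloc(16) -> a = 0; heap: [0-15 ALLOC][16-59 FREE]
Op 2: a = realloc(a, 17) -> a = 0; heap: [0-16 ALLOC][17-59 FREE]
Op 3: b = malloc(18) -> b = 17; heap: [0-16 ALLOC][17-34 ALLOC][35-59 FREE]
Op 4: c = malloc(3) -> c = 35; heap: [0-16 ALLOC][17-34 ALLOC][35-37 ALLOC][38-59 FREE]
Op 5: c = realloc(c, 15) -> c = 35; heap: [0-16 ALLOC][17-34 ALLOC][35-49 ALLOC][50-59 FREE]
Op 6: b = realloc(b, 12) -> b = 17; heap: [0-16 ALLOC][17-28 ALLOC][29-34 FREE][35-49 ALLOC][50-59 FREE]
Op 7: free(b) -> (freed b); heap: [0-16 ALLOC][17-34 FREE][35-49 ALLOC][50-59 FREE]

Answer: [0-16 ALLOC][17-34 FREE][35-49 ALLOC][50-59 FREE]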